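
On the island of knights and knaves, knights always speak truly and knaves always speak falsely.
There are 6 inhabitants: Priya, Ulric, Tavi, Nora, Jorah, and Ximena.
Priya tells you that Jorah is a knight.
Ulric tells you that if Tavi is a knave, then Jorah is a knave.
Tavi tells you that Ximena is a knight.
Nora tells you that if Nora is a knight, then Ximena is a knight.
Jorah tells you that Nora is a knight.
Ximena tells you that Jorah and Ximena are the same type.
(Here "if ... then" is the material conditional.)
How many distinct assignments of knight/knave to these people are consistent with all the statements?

1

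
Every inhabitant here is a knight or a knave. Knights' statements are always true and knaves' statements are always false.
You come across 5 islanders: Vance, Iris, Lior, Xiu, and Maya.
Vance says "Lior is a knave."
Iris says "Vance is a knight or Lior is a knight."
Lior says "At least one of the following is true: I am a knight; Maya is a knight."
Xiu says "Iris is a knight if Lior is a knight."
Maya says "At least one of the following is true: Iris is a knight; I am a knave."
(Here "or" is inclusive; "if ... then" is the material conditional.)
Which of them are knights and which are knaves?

Suppose Vance is a knight. Then Vance's statement "Lior is a knave" would have to be true. Checking the 16 ways to assign the others, none is consistent with every speaker.
(For instance, with Iris=knight, Lior=knight, Xiu=knight, Maya=knight, Vance's claim "Lior is a knave" comes out false where it would need to be true.)
So Vance must be a knave, making "Lior is a knave" false. Taking Vance=knave, Iris=knight, Lior=knight, Xiu=knight, Maya=knight, each remaining statement checks out:
  Iris (knight): "Vance is a knight or Lior is a knight" — true. ✓
  Lior (knight): "at least one of the following is true: I am a knight; Maya is a knight" — true. ✓
  Xiu (knight): "Iris is a knight if Lior is a knight" — true. ✓
  Maya (knight): "at least one of the following is true: Iris is a knight; I am a knave" — true. ✓
This is the unique consistent assignment.

Vance is a knave, Iris is a knight, Lior is a knight, Xiu is a knight, and Maya is a knight.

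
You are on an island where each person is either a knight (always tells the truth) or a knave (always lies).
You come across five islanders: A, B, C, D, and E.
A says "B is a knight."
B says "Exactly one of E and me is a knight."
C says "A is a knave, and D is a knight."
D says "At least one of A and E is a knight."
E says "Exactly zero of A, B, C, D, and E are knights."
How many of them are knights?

The unique consistent assignment is A=knight, B=knight, C=knave, D=knight, E=knave.
That has 3 knights.

3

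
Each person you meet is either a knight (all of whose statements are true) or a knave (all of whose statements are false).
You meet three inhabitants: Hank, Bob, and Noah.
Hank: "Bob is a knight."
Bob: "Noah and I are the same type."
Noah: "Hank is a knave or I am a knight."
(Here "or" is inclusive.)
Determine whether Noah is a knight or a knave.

Consistent assignments: {Hank=knight, Bob=knight, Noah=knight}; {Hank=knave, Bob=knave, Noah=knight}
In every consistent assignment, Noah is a knight.

Noah is a knight.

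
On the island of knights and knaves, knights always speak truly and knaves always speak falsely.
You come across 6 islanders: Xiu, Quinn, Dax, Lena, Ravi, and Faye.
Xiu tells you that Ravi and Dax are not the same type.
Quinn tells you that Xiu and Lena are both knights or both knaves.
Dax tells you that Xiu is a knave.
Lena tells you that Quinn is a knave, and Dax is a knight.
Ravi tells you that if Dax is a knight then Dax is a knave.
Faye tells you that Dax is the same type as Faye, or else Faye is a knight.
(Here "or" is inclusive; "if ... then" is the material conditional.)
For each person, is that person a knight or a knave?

Xiu is a knight, Quinn is a knave, Dax is a knave, Lena is a knave, Ravi is a knight, and Faye is a knight.

Xiu is a knight, and the claim "Ravi and Dax are not the same type" is indeed True.
As a knave, Quinn's statement "Xiu and Lena are both knights or both knaves" should be false; it is.
Dax (knave): "Xiu is a knave" — false. ✓
As a knave, Lena's statement "Quinn is a knave, and Dax is a knight" should be false; it is.
Ravi is a knight; "if Dax is a knight then Dax is a knave" is True, as required.
Faye is a knight, so "Dax is the same type as Faye, or else Faye is a knight" must be True — and it is.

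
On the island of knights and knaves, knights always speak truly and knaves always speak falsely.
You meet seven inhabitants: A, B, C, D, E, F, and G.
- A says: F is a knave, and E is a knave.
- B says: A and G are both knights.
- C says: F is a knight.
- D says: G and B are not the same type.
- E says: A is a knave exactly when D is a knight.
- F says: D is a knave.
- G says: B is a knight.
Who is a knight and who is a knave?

A is a knave, B is a knave, C is a knight, D is a knave, E is a knave, F is a knight, and G is a knave.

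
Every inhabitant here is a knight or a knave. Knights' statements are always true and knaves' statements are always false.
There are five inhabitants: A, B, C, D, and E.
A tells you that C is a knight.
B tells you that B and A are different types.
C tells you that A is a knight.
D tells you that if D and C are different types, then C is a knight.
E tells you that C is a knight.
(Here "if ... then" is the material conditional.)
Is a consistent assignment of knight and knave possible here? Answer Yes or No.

No

Checking all 32 assignments, each has at least one speaker whose statement's truth value contradicts their type.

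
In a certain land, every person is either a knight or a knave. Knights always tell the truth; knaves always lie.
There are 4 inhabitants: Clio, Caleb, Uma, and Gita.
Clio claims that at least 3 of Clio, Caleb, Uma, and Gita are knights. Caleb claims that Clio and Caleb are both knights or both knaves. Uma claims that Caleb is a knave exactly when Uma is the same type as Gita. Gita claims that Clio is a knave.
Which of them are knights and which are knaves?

Suppose Clio is a knave. Then Clio's statement "at least 3 of Clio, Caleb, Uma, and Gita are knights" would have to be false. Checking the 8 ways to assign the others, none is consistent with every speaker.
(For instance, with Caleb=knight, Uma=knight, Gita=knave, Caleb's claim "Clio and Caleb are both knights or both knaves" comes out false where it would need to be true.)
So Clio must be a knight, making "at least 3 of Clio, Caleb, Uma, and Gita are knights" true. Taking Clio=knight, Caleb=knight, Uma=knight, Gita=knave, each remaining statement checks out:
  Caleb (knight): "Clio and Caleb are both knights or both knaves" — true. ✓
  Uma (knight): "Caleb is a knave exactly when Uma is the same type as Gita" — true. ✓
  Gita (knave): "Clio is a knave" — false. ✓
This is the unique consistent assignment.

Clio is a knight, Caleb is a knight, Uma is a knight, and Gita is a knave.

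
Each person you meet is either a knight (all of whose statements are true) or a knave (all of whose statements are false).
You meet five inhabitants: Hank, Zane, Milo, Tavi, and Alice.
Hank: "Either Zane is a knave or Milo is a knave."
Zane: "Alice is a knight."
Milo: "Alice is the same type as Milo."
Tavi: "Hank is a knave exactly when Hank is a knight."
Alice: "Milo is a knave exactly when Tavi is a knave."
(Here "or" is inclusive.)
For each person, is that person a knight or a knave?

Hank is a knight; "either Zane is a knave or Milo is a knave" is True, as required.
Zane is a knight, and the claim "Alice is a knight" is indeed True.
Milo is a knave; "Alice is the same type as Milo" is False, as required.
Tavi is a knave, so "Hank is a knave exactly when Hank is a knight" must be False — and it is.
Alice is a knight; "Milo is a knave exactly when Tavi is a knave" is True, as required.

Hank is a knight, Zane is a knight, Milo is a knave, Tavi is a knave, and Alice is a knight.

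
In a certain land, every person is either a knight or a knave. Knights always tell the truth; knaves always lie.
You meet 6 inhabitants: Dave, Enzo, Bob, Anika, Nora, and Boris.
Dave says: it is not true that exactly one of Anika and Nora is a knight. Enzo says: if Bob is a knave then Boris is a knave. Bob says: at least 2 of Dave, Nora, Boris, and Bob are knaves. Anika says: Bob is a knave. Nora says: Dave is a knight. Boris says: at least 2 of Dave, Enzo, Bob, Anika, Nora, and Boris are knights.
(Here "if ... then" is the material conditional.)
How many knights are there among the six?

The unique consistent assignment is Dave=knight, Enzo=knave, Bob=knave, Anika=knight, Nora=knight, Boris=knight.
That has 4 knights.

4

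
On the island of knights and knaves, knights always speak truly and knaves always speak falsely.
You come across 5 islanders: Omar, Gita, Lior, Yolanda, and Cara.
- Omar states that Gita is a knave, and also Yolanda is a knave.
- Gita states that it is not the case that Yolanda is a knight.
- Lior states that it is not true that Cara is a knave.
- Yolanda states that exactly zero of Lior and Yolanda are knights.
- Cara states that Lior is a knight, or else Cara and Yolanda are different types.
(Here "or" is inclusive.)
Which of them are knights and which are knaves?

Omar is a knave, Gita is a knight, Lior is a knight, Yolanda is a knave, and Cara is a knight.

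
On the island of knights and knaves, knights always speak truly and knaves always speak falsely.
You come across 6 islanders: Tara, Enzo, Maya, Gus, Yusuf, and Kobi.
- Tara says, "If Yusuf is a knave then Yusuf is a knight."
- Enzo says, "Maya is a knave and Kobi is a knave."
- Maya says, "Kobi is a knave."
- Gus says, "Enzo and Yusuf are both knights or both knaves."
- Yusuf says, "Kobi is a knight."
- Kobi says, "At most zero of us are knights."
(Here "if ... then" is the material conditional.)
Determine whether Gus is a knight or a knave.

Consistent assignments: {Tara=knave, Enzo=knave, Maya=knight, Gus=knight, Yusuf=knave, Kobi=knave}
In every consistent assignment, Gus is a knight.

Gus is a knight.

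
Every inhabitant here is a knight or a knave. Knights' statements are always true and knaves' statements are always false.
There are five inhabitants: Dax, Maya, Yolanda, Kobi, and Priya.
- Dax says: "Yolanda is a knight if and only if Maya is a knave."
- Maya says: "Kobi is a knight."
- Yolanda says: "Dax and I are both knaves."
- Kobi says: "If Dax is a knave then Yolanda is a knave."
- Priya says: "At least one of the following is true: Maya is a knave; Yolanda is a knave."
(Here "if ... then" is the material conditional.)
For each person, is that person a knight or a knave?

Knights: Dax, Maya, Kobi, and Priya. Knaves: Yolanda.

Suppose Dax is a knave. Then Dax's statement "Yolanda is a knight if and only if Maya is a knave" would have to be false. Checking the 16 ways to assign the others, none is consistent with every speaker.
(For instance, with Maya=knight, Yolanda=knave, Kobi=knight, Priya=knight, Dax's claim "Yolanda is a knight if and only if Maya is a knave" comes out true where it would need to be false.)
So Dax must be a knight, making "Yolanda is a knight if and only if Maya is a knave" true. Taking Dax=knight, Maya=knight, Yolanda=knave, Kobi=knight, Priya=knight, each remaining statement checks out:
  Maya (knight): "Kobi is a knight" — true. ✓
  Yolanda (knave): "Dax and I are both knaves" — false. ✓
  Kobi (knight): "if Dax is a knave then Yolanda is a knave" — true. ✓
  Priya (knight): "at least one of the following is true: Maya is a knave; Yolanda is a knave" — true. ✓
This is the unique consistent assignment.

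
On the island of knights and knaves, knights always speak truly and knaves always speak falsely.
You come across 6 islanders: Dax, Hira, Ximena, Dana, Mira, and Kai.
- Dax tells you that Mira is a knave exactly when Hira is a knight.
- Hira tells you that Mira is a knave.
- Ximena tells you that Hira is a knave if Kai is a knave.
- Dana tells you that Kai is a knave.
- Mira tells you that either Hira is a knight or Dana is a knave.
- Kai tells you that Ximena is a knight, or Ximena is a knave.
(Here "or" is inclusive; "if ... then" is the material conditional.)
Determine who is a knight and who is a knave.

Dax is a knight; "Mira is a knave exactly when Hira is a knight" is True, as required.
As a knave, Hira's statement "Mira is a knave" should be False; it is.
Ximena is a knight, so "Hira is a knave if Kai is a knave" must be True — and it is.
Dana (knave): "Kai is a knave" — False. ✓
Mira is a knight; "either Hira is a knight or Dana is a knave" is True, as required.
Kai is a knight; "Ximena is a knight, or Ximena is a knave" is True, as required.

Dax is a knight, Hira is a knave, Ximena is a knight, Dana is a knave, Mira is a knight, and Kai is a knight.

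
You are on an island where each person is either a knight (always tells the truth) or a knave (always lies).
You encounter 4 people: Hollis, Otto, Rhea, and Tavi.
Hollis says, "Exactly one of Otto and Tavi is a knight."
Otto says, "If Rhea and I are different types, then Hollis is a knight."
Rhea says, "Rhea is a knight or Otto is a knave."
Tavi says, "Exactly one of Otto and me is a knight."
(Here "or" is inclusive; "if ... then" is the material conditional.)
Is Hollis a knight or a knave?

Hollis is a knave.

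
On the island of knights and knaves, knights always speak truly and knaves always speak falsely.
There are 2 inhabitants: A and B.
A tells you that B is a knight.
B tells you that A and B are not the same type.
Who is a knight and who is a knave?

Knights: none. Knaves: A and B.

A is a knave, and the claim "B is a knight" is indeed false.
B is a knave, so "A and B are not the same type" must be false — and it is.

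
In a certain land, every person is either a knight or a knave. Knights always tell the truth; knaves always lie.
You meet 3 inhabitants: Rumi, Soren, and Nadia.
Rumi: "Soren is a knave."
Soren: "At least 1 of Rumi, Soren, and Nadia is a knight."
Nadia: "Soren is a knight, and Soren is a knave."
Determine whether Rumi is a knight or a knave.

Rumi is a knave.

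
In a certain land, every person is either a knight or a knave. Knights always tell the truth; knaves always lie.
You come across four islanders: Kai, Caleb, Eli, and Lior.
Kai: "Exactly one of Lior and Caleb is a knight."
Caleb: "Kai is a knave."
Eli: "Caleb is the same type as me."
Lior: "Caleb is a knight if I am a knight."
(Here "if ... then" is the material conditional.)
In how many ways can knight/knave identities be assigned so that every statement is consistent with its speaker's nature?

2

Consistent assignments:
  Kai=knave, Caleb=knight, Eli=knight, Lior=knight
  Kai=knave, Caleb=knight, Eli=knave, Lior=knight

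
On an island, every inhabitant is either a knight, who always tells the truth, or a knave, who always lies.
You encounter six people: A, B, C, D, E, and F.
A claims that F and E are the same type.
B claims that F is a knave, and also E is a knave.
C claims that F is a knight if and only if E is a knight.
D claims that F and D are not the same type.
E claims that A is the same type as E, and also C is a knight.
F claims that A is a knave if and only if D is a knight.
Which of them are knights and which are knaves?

A (knight): "F and E are the same type" — True. ✓
B is a knight, and the claim "F is a knave, and also E is a knave" is indeed True.
Since C is a knight, "F is a knight if and only if E is a knight" needs to be True, which holds.
Since D is a knight, "F and D are not the same type" needs to be True, which holds.
Since E is a knave, "A is the same type as E, and also C is a knight" needs to be false, which holds.
F is a knave, so "A is a knave if and only if D is a knight" must be false — and it is.

A is a knight, B is a knight, C is a knight, D is a knight, E is a knave, and F is a knave.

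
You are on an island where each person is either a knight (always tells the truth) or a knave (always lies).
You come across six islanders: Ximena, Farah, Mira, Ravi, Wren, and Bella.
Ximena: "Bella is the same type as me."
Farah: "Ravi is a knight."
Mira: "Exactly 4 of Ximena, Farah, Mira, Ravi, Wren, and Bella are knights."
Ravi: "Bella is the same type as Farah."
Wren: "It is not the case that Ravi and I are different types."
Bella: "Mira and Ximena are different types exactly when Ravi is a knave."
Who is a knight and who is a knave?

As a knave, Ximena's statement "Bella is the same type as me" should be false; it is.
Farah is a knight; "Ravi is a knight" is true, as required.
Mira is a knave, so "exactly 4 of Ximena, Farah, Mira, Ravi, Wren, and Bella are knights" must be false — and it is.
As a knight, Ravi's statement "Bella is the same type as Farah" should be true; it is.
Wren is a knave; "it is not the case that Ravi and I are different types" is false, as required.
Since Bella is a knight, "Mira and Ximena are different types exactly when Ravi is a knave" needs to be true, which holds.

Ximena is a knave, Farah is a knight, Mira is a knave, Ravi is a knight, Wren is a knave, and Bella is a knight.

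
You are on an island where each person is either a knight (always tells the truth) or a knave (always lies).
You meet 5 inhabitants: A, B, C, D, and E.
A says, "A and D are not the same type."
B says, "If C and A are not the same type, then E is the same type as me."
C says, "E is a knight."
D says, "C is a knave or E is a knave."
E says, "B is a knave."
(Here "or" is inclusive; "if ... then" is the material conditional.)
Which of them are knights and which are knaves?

A is a knave, B is a knave, C is a knight, D is a knave, and E is a knight.

A is a knave; "A and D are not the same type" is False, as required.
B is a knave; "if C and A are not the same type, then E is the same type as me" is False, as required.
C (knight): "E is a knight" — true. ✓
Since D is a knave, "C is a knave or E is a knave" needs to be False, which holds.
E is a knight, so "B is a knave" must be true — and it is.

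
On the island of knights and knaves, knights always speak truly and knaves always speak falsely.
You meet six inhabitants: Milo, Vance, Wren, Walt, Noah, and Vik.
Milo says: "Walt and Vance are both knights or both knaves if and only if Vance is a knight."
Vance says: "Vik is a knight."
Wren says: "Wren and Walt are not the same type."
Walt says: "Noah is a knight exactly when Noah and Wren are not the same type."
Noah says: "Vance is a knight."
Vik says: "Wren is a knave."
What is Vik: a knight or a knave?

Vik is a knave.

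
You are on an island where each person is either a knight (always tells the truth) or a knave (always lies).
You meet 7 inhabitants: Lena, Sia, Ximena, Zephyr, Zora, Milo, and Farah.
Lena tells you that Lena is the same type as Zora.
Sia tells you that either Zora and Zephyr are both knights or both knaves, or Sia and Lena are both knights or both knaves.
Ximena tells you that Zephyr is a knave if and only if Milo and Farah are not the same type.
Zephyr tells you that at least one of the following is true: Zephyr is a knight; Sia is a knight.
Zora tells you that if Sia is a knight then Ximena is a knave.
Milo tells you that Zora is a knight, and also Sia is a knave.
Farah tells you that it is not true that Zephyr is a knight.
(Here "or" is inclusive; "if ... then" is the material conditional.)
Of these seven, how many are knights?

4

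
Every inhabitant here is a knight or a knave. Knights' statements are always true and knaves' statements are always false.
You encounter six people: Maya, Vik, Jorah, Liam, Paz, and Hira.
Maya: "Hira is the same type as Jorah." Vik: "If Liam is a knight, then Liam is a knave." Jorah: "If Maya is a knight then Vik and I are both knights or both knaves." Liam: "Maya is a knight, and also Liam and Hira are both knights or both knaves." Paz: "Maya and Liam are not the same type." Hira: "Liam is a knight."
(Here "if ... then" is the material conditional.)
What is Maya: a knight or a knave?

Maya is a knave.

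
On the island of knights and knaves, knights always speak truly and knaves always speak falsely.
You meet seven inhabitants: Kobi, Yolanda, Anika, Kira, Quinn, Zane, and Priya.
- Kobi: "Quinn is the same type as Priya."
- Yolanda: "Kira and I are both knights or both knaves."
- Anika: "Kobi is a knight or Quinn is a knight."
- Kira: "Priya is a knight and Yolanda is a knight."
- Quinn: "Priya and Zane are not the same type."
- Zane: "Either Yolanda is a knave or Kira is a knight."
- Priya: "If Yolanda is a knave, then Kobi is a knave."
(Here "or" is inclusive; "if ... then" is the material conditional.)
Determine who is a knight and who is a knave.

Knights: Yolanda, Kira, Zane, and Priya. Knaves: Kobi, Anika, and Quinn.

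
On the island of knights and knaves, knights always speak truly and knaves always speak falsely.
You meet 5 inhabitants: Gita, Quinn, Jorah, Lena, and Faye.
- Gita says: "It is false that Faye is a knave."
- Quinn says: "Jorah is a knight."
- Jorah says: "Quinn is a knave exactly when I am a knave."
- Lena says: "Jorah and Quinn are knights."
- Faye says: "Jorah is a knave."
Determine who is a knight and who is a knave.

Suppose Gita is a knight. Then Gita's statement "it is false that Faye is a knave" would have to be true. Checking the 16 ways to assign the others, none is consistent with every speaker.
(For instance, with Quinn=knight, Jorah=knight, Lena=knight, Faye=knave, Gita's claim "it is false that Faye is a knave" comes out false where it would need to be true.)
So Gita must be a knave, making "it is false that Faye is a knave" false. Taking Gita=knave, Quinn=knight, Jorah=knight, Lena=knight, Faye=knave, each remaining statement checks out:
  Quinn (knight): "Jorah is a knight" — true. ✓
  Jorah (knight): "Quinn is a knave exactly when I am a knave" — true. ✓
  Lena (knight): "Jorah and Quinn are knights" — true. ✓
  Faye (knave): "Jorah is a knave" — false. ✓
This is the unique consistent assignment.

Knights: Quinn, Jorah, and Lena. Knaves: Gita and Faye.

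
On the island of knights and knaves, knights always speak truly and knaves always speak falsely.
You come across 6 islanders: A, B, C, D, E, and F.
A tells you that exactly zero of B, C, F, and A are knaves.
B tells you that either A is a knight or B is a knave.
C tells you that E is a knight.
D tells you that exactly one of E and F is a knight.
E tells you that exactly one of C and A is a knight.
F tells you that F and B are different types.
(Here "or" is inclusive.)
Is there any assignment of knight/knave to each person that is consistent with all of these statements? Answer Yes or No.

Checking all 64 assignments, each has at least one speaker whose statement's truth value contradicts their type.

No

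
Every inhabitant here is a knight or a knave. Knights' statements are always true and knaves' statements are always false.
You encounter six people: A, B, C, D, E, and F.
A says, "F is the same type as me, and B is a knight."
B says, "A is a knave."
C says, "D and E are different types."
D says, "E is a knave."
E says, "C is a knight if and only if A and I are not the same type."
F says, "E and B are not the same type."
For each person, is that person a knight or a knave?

Knights: B, C, D, and F. Knaves: A and E.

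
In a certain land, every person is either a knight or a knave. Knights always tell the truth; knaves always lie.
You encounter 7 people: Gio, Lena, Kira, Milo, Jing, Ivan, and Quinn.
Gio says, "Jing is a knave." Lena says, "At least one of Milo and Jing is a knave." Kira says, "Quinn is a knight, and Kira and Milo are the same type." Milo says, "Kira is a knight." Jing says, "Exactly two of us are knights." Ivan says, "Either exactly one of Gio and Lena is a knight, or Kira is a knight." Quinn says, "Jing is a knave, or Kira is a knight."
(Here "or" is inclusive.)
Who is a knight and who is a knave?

Since Gio is a knight, "Jing is a knave" needs to be True, which holds.
As a knight, Lena's statement "at least one of Milo and Jing is a knave" should be True; it is.
Kira is a knight, so "Quinn is a knight, and Kira and Milo are the same type" must be True — and it is.
Milo is a knight, and the claim "Kira is a knight" is indeed True.
Jing is a knave, and the claim "exactly two of us are knights" is indeed False.
Since Ivan is a knight, "either exactly one of Gio and Lena is a knight, or Kira is a knight" needs to be True, which holds.
Quinn is a knight, and the claim "Jing is a knave, or Kira is a knight" is indeed True.

Knights: Gio, Lena, Kira, Milo, Ivan, and Quinn. Knaves: Jing.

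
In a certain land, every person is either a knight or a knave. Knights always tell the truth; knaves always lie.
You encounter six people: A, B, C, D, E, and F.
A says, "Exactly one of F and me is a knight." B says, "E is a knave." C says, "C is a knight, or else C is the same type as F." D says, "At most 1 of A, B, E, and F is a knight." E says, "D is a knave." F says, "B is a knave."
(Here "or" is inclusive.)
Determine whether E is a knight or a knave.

E is a knave.

Consistent assignments: {A=knave, B=knight, C=knight, D=knight, E=knave, F=knave}
In every consistent assignment, E is a knave.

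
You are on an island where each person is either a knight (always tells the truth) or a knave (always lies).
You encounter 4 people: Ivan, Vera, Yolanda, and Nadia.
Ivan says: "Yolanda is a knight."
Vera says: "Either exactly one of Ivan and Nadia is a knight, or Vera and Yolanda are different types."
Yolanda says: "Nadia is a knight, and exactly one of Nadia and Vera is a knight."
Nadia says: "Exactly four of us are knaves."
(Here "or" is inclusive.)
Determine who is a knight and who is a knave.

Ivan is a knave, Vera is a knight, Yolanda is a knave, and Nadia is a knave.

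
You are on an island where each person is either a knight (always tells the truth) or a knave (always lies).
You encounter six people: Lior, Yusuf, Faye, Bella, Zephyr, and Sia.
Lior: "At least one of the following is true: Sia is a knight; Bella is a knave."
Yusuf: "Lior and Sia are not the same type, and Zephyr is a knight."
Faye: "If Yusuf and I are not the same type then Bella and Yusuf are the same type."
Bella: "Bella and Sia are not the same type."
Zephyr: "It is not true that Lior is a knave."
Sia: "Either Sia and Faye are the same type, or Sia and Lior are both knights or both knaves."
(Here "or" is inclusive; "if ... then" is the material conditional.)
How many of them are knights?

4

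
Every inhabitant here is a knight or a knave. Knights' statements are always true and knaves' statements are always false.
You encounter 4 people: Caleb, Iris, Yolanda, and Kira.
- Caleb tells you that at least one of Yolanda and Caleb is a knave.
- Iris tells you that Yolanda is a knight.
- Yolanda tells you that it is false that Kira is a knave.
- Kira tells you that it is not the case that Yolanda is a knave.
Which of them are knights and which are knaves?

Caleb is a knight, Iris is a knave, Yolanda is a knave, and Kira is a knave.

As a knight, Caleb's statement "at least one of Yolanda and Caleb is a knave" should be True; it is.
Iris is a knave, so "Yolanda is a knight" must be false — and it is.
Yolanda (knave): "it is false that Kira is a knave" — false. ✓
Since Kira is a knave, "it is not the case that Yolanda is a knave" needs to be false, which holds.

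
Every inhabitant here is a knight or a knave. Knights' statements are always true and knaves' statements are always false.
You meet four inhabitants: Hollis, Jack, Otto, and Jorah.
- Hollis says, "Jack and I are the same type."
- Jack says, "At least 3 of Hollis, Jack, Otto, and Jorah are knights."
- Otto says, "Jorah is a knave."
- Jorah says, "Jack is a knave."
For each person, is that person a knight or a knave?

Knights: Hollis, Jack, and Otto. Knaves: Jorah.

Since Hollis is a knight, "Jack and I are the same type" needs to be True, which holds.
Jack is a knight, and the claim "at least 3 of Hollis, Jack, Otto, and Jorah are knights" is indeed True.
Otto is a knight; "Jorah is a knave" is True, as required.
As a knave, Jorah's statement "Jack is a knave" should be False; it is.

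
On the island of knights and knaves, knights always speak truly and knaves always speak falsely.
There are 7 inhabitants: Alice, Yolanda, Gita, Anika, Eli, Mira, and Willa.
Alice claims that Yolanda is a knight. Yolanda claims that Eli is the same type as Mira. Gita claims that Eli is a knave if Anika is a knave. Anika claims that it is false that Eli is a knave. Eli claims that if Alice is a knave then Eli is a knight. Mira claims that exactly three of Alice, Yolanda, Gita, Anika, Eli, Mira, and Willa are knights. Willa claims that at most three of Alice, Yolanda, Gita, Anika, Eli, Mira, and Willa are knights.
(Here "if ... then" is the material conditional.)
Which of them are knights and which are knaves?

Alice is a knave, Yolanda is a knave, Gita is a knight, Anika is a knave, Eli is a knave, Mira is a knight, and Willa is a knight.

As a knave, Alice's statement "Yolanda is a knight" should be False; it is.
Yolanda is a knave, so "Eli is the same type as Mira" must be False — and it is.
Gita is a knight, and the claim "Eli is a knave if Anika is a knave" is indeed true.
As a knave, Anika's statement "it is false that Eli is a knave" should be False; it is.
Eli is a knave, so "if Alice is a knave then Eli is a knight" must be False — and it is.
Since Mira is a knight, "exactly three of Alice, Yolanda, Gita, Anika, Eli, Mira, and Willa are knights" needs to be true, which holds.
Willa (knight): "at most three of Alice, Yolanda, Gita, Anika, Eli, Mira, and Willa are knights" — true. ✓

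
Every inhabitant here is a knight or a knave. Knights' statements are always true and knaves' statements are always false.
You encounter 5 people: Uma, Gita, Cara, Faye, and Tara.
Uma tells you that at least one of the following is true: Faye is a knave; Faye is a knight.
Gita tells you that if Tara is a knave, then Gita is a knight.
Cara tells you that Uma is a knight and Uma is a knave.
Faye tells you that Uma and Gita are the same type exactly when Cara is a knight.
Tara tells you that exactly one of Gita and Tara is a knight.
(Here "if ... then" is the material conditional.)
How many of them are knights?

2

The unique consistent assignment is Uma=knight, Gita=knave, Cara=knave, Faye=knight, Tara=knave.
That has 2 knights.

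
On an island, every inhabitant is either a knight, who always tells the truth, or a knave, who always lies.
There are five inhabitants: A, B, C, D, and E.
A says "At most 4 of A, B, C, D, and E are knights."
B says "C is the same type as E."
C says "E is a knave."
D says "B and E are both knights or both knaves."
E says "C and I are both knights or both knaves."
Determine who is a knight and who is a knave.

A is a knight, B is a knave, C is a knight, D is a knight, and E is a knave.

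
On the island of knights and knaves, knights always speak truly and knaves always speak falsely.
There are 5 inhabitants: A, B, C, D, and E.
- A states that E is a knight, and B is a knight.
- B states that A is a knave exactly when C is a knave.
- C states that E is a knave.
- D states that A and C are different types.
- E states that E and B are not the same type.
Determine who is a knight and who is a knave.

A is a knave, B is a knave, C is a knight, D is a knight, and E is a knave.

A is a knave, so "E is a knight, and B is a knight" must be false — and it is.
Since B is a knave, "A is a knave exactly when C is a knave" needs to be false, which holds.
C is a knight, and the claim "E is a knave" is indeed True.
D is a knight; "A and C are different types" is True, as required.
As a knave, E's statement "E and B are not the same type" should be false; it is.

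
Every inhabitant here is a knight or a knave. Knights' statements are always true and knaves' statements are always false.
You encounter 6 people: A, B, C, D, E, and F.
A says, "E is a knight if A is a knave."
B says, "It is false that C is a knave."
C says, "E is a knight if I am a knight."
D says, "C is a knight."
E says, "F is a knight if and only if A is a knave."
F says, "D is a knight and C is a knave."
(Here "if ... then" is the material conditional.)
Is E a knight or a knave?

E is a knight.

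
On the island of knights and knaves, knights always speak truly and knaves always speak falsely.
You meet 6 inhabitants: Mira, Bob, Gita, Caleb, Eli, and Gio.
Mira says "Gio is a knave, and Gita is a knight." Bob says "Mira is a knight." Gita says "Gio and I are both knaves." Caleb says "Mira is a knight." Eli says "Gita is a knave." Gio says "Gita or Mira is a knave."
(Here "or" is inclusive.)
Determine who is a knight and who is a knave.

Mira is a knave, Bob is a knave, Gita is a knave, Caleb is a knave, Eli is a knight, and Gio is a knight.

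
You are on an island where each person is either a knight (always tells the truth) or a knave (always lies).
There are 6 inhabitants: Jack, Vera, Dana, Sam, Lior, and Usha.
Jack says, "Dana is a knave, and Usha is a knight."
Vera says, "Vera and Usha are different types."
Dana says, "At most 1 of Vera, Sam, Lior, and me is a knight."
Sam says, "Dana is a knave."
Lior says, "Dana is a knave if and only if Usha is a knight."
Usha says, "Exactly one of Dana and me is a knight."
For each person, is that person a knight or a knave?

Knights: Vera and Sam. Knaves: Jack, Dana, Lior, and Usha.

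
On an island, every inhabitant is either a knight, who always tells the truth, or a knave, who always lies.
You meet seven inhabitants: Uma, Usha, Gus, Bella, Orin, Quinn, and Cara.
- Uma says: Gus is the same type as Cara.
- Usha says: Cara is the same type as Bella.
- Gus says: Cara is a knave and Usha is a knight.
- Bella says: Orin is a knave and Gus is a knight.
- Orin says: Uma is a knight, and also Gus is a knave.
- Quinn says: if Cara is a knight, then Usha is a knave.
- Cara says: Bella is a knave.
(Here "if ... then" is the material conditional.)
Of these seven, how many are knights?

2

The unique consistent assignment is Uma=knave, Usha=knave, Gus=knave, Bella=knave, Orin=knave, Quinn=knight, Cara=knight.
That has 2 knights.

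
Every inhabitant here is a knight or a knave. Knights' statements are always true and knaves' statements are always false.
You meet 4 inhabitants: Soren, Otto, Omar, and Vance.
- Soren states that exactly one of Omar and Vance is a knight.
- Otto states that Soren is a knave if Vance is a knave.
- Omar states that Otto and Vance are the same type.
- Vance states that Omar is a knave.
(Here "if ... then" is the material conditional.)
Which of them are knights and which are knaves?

Soren is a knight, Otto is a knave, Omar is a knight, and Vance is a knave.

Suppose Soren is a knave. Then Soren's statement "exactly one of Omar and Vance is a knight" would have to be false. Checking the 8 ways to assign the others, none is consistent with every speaker.
(For instance, with Otto=knave, Omar=knight, Vance=knave, Soren's claim "exactly one of Omar and Vance is a knight" comes out true where it would need to be false.)
So Soren must be a knight, making "exactly one of Omar and Vance is a knight" true. Taking Soren=knight, Otto=knave, Omar=knight, Vance=knave, each remaining statement checks out:
  Otto (knave): "Soren is a knave if Vance is a knave" — false. ✓
  Omar (knight): "Otto and Vance are the same type" — true. ✓
  Vance (knave): "Omar is a knave" — false. ✓
This is the unique consistent assignment.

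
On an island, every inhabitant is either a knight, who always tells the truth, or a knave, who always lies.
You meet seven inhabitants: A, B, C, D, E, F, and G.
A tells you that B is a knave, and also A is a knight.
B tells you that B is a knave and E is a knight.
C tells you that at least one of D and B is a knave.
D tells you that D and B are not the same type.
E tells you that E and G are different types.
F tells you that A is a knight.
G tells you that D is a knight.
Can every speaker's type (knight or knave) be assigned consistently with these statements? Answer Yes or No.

One consistent assignment: A=knight, B=knave, C=knight, D=knave, E=knave, F=knight, G=knave.

Yes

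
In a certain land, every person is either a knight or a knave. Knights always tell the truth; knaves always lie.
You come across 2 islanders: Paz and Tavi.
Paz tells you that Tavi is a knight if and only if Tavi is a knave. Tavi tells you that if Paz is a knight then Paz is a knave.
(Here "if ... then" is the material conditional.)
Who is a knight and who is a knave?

Paz is a knave and Tavi is a knight.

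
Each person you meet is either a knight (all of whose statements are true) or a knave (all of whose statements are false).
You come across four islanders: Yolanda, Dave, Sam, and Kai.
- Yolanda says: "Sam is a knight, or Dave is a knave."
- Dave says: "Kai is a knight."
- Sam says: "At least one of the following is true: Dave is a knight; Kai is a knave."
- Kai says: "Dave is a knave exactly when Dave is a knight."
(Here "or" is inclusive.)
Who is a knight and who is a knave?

Knights: Yolanda and Sam. Knaves: Dave and Kai.

Suppose Yolanda is a knave. Then Yolanda's statement "Sam is a knight, or Dave is a knave" would have to be false. Checking the 8 ways to assign the others, none is consistent with every speaker.
(For instance, with Dave=knave, Sam=knight, Kai=knave, Yolanda's claim "Sam is a knight, or Dave is a knave" comes out true where it would need to be false.)
So Yolanda must be a knight, making "Sam is a knight, or Dave is a knave" true. Taking Yolanda=knight, Dave=knave, Sam=knight, Kai=knave, each remaining statement checks out:
  Dave (knave): "Kai is a knight" — false. ✓
  Sam (knight): "at least one of the following is true: Dave is a knight; Kai is a knave" — true. ✓
  Kai (knave): "Dave is a knave exactly when Dave is a knight" — false. ✓
This is the unique consistent assignment.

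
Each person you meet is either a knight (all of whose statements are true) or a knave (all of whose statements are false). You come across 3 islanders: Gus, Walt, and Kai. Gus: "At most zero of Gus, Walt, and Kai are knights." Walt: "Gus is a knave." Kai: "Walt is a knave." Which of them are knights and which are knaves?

Gus is a knave, Walt is a knight, and Kai is a knave.

Gus (knave): "at most zero of Gus, Walt, and Kai are knights" — false. ✓
Walt is a knight; "Gus is a knave" is true, as required.
As a knave, Kai's statement "Walt is a knave" should be false; it is.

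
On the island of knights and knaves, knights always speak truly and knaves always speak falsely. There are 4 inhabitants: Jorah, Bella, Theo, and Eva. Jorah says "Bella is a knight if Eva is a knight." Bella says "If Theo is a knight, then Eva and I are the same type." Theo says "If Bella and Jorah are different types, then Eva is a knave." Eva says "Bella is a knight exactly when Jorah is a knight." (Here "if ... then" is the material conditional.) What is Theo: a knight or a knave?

Theo is a knight.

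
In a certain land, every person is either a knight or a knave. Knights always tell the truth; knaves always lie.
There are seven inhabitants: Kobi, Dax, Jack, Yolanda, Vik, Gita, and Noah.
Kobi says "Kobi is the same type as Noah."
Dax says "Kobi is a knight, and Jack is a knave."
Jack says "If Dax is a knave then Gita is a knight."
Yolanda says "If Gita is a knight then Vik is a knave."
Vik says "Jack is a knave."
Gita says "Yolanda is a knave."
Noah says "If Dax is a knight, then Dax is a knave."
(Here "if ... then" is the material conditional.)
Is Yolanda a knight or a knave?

Yolanda is a knight.

Consistent assignments: {Kobi=knave, Dax=knave, Jack=knave, Yolanda=knight, Vik=knight, Gita=knave, Noah=knight}
In every consistent assignment, Yolanda is a knight.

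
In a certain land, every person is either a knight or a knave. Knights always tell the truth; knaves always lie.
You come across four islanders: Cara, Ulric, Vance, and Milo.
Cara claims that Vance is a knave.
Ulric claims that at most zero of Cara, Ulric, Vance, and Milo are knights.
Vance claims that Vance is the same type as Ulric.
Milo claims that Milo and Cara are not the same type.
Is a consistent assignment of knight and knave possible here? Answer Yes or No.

No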